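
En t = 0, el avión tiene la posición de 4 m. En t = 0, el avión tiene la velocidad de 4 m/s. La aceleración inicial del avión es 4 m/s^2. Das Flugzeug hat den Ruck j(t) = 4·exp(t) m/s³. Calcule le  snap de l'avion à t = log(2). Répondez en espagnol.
Debemos derivar nuestra ecuación de la sacudida j(t) = 4·exp(t) 1 vez. La derivada de la sacudida da el snap: s(t) = 4·exp(t). Usando s(t) = 4·exp(t) y sustituyendo t = log(2), encontramos s = 8.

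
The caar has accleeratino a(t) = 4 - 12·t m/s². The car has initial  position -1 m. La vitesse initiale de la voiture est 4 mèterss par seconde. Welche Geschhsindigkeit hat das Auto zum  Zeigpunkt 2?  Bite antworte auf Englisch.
To solve this, we need to take 1 antiderivative of our acceleration equation a(t) = 4 - 12·t. Finding the antiderivative of a(t) and using v(0) = 4: v(t) = -6·t^2 + 4·t + 4. Using v(t) = -6·t^2 + 4·t + 4 and substituting t = 2, we find v = -12.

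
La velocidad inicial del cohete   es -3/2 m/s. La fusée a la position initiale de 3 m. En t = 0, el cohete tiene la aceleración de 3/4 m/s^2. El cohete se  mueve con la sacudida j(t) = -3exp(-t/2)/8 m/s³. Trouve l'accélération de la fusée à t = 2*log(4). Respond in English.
Starting from jerk j(t) = -3·exp(-t/2)/8, we take 1 integral. Taking ∫j(t)dt and applying a(0) = 3/4, we find a(t) = 3·exp(-t/2)/4. From the given acceleration equation a(t) = 3·exp(-t/2)/4, we substitute t = 2*log(4) to get a = 3/16.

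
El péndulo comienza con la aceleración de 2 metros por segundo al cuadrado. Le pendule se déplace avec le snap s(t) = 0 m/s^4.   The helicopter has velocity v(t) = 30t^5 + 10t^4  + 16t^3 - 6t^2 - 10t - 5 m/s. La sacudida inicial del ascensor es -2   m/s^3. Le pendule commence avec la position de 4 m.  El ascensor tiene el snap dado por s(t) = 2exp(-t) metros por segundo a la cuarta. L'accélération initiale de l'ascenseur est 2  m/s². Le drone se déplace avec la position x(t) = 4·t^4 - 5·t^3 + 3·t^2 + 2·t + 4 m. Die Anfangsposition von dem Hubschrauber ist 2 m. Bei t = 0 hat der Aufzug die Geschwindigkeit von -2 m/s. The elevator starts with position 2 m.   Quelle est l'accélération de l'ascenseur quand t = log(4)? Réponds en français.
Pour résoudre ceci, nous devons prendre 2 intégrales de notre équation du snap s(t) = 2·exp(-t). En prenant ∫s(t)dt et en appliquant j(0) = -2, nous trouvons j(t) = -2·exp(-t). L'intégrale du jerk, avec a(0) = 2, donne l'accélération: a(t) = 2·exp(-t). De l'équation de l'accélération a(t) = 2·exp(-t), nous substituons t = log(4) pour obtenir a = 1/2.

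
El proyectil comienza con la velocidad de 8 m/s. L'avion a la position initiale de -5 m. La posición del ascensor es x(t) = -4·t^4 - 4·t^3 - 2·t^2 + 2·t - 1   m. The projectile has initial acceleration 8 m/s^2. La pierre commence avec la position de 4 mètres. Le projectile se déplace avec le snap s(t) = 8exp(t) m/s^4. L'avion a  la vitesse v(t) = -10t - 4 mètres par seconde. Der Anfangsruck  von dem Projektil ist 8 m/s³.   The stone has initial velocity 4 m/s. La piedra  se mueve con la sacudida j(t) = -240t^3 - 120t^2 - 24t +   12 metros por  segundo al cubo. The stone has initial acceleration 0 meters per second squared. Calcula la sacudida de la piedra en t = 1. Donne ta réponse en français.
Nous avons le jerk j(t) = -240·t^3 - 120·t^2 - 24·t + 12. En substituant t = 1: j(1) = -372.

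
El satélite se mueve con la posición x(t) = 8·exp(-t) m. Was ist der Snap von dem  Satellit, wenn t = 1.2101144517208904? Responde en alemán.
Um dies zu lösen, müssen wir 4 Ableitungen unserer Gleichung für die Position x(t) = 8·exp(-t) nehmen. Die Ableitung von der Position ergibt die Geschwindigkeit: v(t) = -8·exp(-t). Mit d/dt von v(t) finden wir a(t) = 8·exp(-t). Durch Ableiten von der Beschleunigung erhalten wir den Ruck: j(t) = -8·exp(-t). Die Ableitung von dem Ruck ergibt den Snap: s(t) = 8·exp(-t). Aus der Gleichung für den Snap s(t) = 8·exp(-t), setzen wir t = 1.2101144517208904 ein und erhalten s = 2.38530521752872.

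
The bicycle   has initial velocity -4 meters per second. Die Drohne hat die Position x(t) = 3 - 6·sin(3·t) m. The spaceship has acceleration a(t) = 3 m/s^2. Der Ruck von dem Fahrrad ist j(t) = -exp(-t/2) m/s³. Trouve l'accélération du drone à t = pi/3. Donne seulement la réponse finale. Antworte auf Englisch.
The acceleration at t = pi/3 is a = 0.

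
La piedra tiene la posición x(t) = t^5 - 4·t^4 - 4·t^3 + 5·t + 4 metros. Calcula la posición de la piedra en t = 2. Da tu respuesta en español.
De la ecuación de la posición x(t) = t^5 - 4·t^4 - 4·t^3 + 5·t + 4, sustituimos t = 2 para obtener x = -50.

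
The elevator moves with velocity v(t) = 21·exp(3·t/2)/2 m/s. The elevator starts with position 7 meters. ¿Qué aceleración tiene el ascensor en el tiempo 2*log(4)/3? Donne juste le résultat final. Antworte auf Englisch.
a(2*log(4)/3) = 63.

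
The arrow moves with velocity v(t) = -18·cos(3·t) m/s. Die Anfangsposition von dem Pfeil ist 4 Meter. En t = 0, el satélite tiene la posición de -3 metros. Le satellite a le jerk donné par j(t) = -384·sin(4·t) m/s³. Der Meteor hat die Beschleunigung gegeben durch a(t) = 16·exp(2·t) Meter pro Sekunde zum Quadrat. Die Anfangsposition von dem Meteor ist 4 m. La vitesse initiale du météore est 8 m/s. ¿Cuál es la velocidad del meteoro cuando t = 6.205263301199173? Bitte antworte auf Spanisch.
Necesitamos integrar nuestra ecuación de la aceleración a(t) = 16·exp(2·t) 1 vez. La antiderivada de la aceleración es la velocidad. Usando v(0) = 8, obtenemos v(t) = 8·exp(2·t). De la ecuación de la velocidad v(t) = 8·exp(2·t), sustituimos t = 6.205263301199173 para obtener v = 1962967.94608055.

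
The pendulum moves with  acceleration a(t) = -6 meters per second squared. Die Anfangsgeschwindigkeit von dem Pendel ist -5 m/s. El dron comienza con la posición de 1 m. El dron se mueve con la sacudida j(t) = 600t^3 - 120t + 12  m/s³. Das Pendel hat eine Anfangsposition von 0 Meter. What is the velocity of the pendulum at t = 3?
To solve this, we need to take 1 antiderivative of our acceleration equation a(t) = -6. Finding the integral of a(t) and using v(0) = -5: v(t) = -6·t - 5. From the given velocity equation v(t) = -6·t - 5, we substitute t = 3 to get v = -23.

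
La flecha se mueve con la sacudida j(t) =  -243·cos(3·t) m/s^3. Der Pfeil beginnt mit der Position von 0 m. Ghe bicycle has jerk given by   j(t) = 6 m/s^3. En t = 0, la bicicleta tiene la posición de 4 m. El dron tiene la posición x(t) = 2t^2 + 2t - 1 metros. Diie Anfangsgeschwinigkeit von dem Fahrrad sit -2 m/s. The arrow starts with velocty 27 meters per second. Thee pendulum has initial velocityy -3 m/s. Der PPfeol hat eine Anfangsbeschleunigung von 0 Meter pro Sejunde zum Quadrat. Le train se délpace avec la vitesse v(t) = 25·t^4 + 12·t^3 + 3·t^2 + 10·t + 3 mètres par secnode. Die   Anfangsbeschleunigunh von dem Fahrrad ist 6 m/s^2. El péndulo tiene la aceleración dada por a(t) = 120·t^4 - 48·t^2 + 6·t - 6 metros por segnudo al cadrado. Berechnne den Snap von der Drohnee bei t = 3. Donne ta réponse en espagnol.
Debemos derivar nuestra ecuación de la posición x(t) = 2·t^2 + 2·t - 1 4 veces. Derivando la posición, obtenemos la velocidad: v(t) = 4·t + 2. Derivando la velocidad, obtenemos la aceleración: a(t) = 4. Derivando la aceleración, obtenemos la sacudida: j(t) = 0. La derivada de la sacudida da el snap: s(t) = 0. Usando s(t) = 0 y sustituyendo t = 3, encontramos s = 0.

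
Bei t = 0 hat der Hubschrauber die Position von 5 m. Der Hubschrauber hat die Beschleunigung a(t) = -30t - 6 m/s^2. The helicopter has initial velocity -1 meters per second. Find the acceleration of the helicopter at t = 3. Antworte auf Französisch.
Nous avons l'accélération a(t) = -30·t - 6. En substituant t = 3: a(3) = -96.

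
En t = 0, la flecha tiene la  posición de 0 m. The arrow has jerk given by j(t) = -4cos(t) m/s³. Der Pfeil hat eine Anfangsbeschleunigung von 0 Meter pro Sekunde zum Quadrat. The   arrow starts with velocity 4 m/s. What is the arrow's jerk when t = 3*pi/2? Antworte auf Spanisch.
Usando j(t) = -4·cos(t) y sustituyendo t = 3*pi/2, encontramos j = 0.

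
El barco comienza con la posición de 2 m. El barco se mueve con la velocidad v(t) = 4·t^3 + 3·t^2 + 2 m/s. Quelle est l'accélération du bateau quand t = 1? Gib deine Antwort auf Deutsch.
Ausgehend von der Geschwindigkeit v(t) = 4·t^3 + 3·t^2 + 2, nehmen wir 1 Ableitung. Die Ableitung von der Geschwindigkeit ergibt die Beschleunigung: a(t) = 12·t^2 + 6·t. Wir haben die Beschleunigung a(t) = 12·t^2 + 6·t. Durch Einsetzen von t = 1: a(1) = 18.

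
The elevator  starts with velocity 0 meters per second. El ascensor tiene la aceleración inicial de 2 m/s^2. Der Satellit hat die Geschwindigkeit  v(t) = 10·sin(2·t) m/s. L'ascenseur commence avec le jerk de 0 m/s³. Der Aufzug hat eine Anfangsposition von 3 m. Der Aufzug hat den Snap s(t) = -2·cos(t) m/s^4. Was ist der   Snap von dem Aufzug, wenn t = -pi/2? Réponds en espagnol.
De la ecuación del snap s(t) = -2·cos(t), sustituimos t = -pi/2 para obtener s = 0.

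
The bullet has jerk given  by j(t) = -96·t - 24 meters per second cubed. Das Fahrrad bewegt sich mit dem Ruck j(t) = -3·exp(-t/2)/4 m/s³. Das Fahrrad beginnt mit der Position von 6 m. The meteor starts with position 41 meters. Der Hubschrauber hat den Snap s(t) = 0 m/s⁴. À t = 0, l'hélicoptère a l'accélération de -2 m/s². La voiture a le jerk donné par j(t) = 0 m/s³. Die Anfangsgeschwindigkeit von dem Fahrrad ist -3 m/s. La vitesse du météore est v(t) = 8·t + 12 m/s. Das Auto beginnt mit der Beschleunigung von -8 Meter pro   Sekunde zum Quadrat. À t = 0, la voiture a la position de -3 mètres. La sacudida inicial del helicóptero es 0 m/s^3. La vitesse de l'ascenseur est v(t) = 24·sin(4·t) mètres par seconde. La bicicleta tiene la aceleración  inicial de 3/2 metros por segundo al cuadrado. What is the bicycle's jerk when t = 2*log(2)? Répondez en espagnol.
De la ecuación de la sacudida j(t) = -3·exp(-t/2)/4, sustituimos t = 2*log(2) para obtener j = -3/8.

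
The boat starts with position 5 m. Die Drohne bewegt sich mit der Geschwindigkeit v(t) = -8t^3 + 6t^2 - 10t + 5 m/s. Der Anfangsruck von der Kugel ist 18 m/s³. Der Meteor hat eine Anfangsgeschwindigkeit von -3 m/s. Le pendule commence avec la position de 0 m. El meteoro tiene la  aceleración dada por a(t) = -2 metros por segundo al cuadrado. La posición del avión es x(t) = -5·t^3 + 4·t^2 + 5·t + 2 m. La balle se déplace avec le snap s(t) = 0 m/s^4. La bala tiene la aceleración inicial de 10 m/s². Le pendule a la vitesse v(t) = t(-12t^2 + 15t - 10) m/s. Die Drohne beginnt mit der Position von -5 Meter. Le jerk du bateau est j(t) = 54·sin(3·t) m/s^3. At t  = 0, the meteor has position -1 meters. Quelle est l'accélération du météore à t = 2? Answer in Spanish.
Usando a(t) = -2 y sustituyendo t = 2, encontramos a = -2.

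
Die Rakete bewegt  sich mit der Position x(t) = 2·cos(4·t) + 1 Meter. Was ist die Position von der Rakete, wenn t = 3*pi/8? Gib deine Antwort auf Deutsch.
Wir haben die Position x(t) = 2·cos(4·t) + 1. Durch Einsetzen von t = 3*pi/8: x(3*pi/8) = 1.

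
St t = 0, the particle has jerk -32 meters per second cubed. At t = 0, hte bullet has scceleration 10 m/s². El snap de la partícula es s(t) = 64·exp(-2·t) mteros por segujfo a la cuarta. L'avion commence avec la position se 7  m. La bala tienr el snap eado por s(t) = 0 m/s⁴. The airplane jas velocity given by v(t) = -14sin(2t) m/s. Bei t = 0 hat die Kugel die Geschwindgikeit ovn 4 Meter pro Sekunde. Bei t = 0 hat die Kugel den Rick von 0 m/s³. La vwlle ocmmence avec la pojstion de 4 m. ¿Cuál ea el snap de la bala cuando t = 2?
De la ecuación del snap s(t) = 0, sustituimos t = 2 para obtener s = 0.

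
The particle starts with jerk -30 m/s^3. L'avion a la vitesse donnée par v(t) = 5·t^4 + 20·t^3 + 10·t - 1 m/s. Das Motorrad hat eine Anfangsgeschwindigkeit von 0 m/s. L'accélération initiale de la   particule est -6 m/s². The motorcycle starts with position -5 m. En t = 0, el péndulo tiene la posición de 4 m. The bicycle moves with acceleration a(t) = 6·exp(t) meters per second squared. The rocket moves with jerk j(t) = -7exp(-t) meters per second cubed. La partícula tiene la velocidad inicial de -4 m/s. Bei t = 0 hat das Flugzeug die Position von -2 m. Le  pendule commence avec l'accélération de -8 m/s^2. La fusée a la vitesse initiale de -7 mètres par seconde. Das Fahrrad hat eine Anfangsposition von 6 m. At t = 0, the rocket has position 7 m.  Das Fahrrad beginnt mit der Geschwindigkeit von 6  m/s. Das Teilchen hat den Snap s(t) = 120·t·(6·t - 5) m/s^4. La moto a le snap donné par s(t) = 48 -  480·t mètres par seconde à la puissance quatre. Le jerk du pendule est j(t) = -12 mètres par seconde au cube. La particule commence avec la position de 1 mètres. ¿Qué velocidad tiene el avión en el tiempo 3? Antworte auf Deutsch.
Aus der Gleichung für die Geschwindigkeit v(t) = 5·t^4 + 20·t^3 + 10·t - 1, setzen wir t = 3 ein und erhalten v = 974.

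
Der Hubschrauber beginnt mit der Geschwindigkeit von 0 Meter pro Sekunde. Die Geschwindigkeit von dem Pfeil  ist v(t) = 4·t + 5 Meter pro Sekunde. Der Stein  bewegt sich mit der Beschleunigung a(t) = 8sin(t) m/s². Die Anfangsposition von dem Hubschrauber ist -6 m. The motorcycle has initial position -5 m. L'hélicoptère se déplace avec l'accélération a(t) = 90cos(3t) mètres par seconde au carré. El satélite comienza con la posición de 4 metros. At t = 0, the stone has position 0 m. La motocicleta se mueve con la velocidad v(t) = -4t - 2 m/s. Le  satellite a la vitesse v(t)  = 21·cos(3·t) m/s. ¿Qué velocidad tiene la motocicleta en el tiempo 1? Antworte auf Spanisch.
De la ecuación de la velocidad v(t) = -4·t - 2, sustituimos t = 1 para obtener v = -6.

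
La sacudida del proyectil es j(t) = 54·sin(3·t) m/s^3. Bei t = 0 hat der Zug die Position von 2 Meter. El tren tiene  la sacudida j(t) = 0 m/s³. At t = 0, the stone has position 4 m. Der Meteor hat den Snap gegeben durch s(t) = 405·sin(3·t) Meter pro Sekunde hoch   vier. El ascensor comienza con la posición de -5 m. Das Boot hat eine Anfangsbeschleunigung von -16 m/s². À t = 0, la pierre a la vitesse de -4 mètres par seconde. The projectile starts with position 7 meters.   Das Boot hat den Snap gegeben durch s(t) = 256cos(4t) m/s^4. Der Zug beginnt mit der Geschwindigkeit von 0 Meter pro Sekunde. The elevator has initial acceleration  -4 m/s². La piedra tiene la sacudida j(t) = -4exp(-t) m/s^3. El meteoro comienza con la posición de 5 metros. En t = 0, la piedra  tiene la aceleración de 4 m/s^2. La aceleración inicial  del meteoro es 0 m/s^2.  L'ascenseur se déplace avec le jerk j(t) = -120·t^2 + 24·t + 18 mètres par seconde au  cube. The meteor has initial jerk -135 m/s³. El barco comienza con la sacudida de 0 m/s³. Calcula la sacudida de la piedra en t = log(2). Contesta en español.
Usando j(t) = -4·exp(-t) y sustituyendo t = log(2), encontramos j = -2.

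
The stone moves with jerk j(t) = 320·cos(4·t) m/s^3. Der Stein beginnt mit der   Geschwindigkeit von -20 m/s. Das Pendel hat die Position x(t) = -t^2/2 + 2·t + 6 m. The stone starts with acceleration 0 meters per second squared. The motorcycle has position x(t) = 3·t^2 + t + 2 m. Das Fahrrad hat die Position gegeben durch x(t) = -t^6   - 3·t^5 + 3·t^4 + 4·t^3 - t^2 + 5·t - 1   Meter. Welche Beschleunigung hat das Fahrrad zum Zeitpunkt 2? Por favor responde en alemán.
Wir müssen unsere Gleichung für die Position x(t) = -t^6 - 3·t^5 + 3·t^4 + 4·t^3 - t^2 + 5·t - 1 2-mal ableiten. Durch Ableiten von der Position erhalten wir die Geschwindigkeit: v(t) = -6·t^5 - 15·t^4 + 12·t^3 + 12·t^2 - 2·t + 5. Die Ableitung von der Geschwindigkeit ergibt die Beschleunigung: a(t) = -30·t^4 - 60·t^3 + 36·t^2 + 24·t - 2. Wir haben die Beschleunigung a(t) = -30·t^4 - 60·t^3 + 36·t^2 + 24·t - 2. Durch Einsetzen von t = 2: a(2) = -770.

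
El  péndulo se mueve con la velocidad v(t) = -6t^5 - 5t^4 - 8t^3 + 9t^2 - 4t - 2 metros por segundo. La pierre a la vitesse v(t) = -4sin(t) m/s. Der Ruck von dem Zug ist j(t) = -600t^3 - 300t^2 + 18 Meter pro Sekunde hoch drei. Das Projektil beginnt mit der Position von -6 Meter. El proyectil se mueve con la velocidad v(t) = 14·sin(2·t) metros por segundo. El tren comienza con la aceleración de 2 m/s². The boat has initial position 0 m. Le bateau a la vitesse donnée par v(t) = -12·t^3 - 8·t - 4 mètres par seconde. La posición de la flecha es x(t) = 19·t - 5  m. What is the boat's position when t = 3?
To solve this, we need to take 1 antiderivative of our velocity equation v(t) = -12·t^3 - 8·t - 4. Integrating velocity and using the initial condition x(0) = 0, we get x(t) = -3·t^4 - 4·t^2 - 4·t. From the given position equation x(t) = -3·t^4 - 4·t^2 - 4·t, we substitute t = 3 to get x = -291.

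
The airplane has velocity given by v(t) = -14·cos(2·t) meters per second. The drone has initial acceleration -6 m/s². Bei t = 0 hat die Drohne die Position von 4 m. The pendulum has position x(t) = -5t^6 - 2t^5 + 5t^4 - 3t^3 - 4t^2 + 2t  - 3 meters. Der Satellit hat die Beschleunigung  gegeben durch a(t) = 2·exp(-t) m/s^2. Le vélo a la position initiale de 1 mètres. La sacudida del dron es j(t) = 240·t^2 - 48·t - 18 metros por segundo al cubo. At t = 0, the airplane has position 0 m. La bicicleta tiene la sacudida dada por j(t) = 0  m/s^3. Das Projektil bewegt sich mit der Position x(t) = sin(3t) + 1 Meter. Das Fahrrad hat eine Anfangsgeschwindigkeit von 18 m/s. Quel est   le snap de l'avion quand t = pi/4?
Pour résoudre ceci, nous devons prendre 3 dérivées de notre équation de la vitesse v(t) = -14·cos(2·t). En dérivant la vitesse, nous obtenons l'accélération: a(t) = 28·sin(2·t). En prenant d/dt de a(t), nous trouvons j(t) = 56·cos(2·t). En prenant d/dt de j(t), nous trouvons s(t) = -112·sin(2·t). Nous avons le snap s(t) = -112·sin(2·t). En substituant t = pi/4: s(pi/4) = -112.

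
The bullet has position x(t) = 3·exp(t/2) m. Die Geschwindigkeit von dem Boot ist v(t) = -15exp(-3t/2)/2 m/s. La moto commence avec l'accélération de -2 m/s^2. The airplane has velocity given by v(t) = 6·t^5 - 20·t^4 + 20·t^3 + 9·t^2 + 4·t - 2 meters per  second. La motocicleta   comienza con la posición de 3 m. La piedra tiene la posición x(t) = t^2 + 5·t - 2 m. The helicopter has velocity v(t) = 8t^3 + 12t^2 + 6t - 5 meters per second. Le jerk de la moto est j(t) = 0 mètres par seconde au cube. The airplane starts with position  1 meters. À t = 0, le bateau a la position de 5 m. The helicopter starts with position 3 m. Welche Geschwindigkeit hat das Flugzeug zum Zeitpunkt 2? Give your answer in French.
En utilisant v(t) = 6·t^5 - 20·t^4 + 20·t^3 + 9·t^2 + 4·t - 2 et en substituant t = 2, nous trouvons v = 74.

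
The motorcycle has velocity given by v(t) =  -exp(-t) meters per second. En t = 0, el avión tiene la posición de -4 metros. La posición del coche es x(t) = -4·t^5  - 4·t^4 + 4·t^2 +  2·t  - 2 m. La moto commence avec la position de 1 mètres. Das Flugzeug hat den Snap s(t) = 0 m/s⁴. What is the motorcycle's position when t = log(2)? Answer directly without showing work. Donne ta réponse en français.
x(log(2)) = 1/2.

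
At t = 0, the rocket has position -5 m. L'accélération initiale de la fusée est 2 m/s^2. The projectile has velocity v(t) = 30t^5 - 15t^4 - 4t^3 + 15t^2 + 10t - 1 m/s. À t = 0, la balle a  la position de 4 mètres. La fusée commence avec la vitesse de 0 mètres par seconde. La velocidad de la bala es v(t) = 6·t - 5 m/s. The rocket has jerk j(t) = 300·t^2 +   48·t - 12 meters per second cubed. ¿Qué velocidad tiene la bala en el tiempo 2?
De la ecuación de la velocidad v(t) = 6·t - 5, sustituimos t = 2 para obtener v = 7.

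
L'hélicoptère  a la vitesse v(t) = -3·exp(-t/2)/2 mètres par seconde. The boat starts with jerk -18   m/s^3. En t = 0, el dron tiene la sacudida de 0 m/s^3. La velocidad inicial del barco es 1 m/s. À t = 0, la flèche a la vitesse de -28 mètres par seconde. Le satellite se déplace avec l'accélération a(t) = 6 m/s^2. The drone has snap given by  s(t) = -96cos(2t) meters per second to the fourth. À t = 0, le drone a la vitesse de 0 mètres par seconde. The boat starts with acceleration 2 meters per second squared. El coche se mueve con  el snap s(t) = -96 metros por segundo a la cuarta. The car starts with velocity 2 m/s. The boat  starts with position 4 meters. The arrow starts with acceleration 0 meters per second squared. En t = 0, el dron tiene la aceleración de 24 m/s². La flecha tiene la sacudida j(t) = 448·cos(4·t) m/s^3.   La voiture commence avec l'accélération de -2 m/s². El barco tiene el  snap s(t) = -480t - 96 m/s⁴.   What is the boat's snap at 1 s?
We have snap s(t) = -480·t - 96. Substituting t = 1: s(1) = -576.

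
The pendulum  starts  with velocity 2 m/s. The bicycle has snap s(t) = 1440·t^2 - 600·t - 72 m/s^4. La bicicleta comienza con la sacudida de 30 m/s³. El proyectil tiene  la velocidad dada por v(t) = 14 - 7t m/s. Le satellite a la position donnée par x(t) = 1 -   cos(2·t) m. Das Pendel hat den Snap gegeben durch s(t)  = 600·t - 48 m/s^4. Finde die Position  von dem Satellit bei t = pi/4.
Mit x(t) = 1 - cos(2·t) und Einsetzen von t = pi/4, finden wir x = 1.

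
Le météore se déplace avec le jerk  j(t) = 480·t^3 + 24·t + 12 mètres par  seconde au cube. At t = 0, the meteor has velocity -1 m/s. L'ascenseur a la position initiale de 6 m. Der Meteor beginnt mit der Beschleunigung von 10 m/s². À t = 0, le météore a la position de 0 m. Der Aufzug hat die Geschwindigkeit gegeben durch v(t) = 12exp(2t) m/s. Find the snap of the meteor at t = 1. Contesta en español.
Para resolver esto, necesitamos tomar 1 derivada de nuestra ecuación de la sacudida j(t) = 480·t^3 + 24·t + 12. Tomando d/dt de j(t), encontramos s(t) = 1440·t^2 + 24. De la ecuación del snap s(t) = 1440·t^2 + 24, sustituimos t = 1 para obtener s = 1464.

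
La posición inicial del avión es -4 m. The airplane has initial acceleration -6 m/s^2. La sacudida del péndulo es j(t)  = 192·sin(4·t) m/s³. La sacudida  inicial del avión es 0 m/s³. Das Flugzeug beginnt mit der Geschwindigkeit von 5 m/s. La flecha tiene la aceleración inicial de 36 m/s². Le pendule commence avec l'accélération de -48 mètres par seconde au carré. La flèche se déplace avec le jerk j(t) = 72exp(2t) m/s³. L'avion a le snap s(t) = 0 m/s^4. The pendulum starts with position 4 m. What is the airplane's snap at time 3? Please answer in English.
Using s(t) = 0 and substituting t = 3, we find s = 0.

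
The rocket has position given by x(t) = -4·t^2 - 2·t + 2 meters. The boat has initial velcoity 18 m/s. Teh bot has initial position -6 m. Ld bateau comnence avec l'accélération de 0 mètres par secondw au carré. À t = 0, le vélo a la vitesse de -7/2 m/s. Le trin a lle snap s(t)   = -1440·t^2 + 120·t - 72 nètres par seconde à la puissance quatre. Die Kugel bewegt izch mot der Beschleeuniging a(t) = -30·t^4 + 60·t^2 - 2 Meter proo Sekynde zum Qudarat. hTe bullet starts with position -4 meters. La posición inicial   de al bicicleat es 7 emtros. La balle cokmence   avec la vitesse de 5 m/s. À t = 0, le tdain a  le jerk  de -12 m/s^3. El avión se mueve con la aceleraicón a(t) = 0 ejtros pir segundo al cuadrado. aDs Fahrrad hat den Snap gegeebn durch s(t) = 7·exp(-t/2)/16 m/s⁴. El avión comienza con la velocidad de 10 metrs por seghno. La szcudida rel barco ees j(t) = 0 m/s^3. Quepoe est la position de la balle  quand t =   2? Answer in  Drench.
Pour résoudre ceci, nous devons prendre 2 intégrales de notre équation de l'accélération a(t) = -30·t^4 + 60·t^2 - 2. En intégrant l'accélération et en utilisant la condition initiale v(0) = 5, nous obtenons v(t) = -6·t^5 + 20·t^3 - 2·t + 5. La primitive de la vitesse, avec x(0) = -4, donne la position: x(t) = -t^6 + 5·t^4 - t^2 + 5·t - 4. Nous avons la position x(t) = -t^6 + 5·t^4 - t^2 + 5·t - 4. En substituant t = 2: x(2) = 18.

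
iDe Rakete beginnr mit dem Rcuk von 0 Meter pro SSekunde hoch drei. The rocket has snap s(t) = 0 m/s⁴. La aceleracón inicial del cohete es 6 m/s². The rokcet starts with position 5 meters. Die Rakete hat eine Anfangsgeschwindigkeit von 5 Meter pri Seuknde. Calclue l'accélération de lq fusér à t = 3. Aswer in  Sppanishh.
Necesitamos integrar nuestra ecuación del snap s(t) = 0 2 veces. Tomando ∫s(t)dt y aplicando j(0) = 0, encontramos j(t) = 0. La antiderivada de la sacudida, con a(0) = 6, da la aceleración: a(t) = 6. Usando a(t) = 6 y sustituyendo t = 3, encontramos a = 6.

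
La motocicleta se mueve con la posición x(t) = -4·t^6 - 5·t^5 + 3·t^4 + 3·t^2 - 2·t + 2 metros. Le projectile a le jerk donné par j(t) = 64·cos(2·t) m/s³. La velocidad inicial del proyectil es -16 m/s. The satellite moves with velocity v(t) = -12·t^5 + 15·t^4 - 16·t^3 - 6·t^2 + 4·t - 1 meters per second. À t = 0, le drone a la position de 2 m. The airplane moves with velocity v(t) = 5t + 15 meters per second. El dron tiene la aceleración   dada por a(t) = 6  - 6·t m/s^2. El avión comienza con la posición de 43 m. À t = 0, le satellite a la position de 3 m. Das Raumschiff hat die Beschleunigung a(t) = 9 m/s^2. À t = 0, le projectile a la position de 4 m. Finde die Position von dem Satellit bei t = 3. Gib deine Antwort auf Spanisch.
Partiendo de la velocidad v(t) = -12·t^5 + 15·t^4 - 16·t^3 - 6·t^2 + 4·t - 1, tomamos 1 integral. La antiderivada de la velocidad es la posición. Usando x(0) = 3, obtenemos x(t) = -2·t^6 + 3·t^5 - 4·t^4 - 2·t^3 + 2·t^2 - t + 3. De la ecuación de la posición x(t) = -2·t^6 + 3·t^5 - 4·t^4 - 2·t^3 + 2·t^2 - t + 3, sustituimos t = 3 para obtener x = -1089.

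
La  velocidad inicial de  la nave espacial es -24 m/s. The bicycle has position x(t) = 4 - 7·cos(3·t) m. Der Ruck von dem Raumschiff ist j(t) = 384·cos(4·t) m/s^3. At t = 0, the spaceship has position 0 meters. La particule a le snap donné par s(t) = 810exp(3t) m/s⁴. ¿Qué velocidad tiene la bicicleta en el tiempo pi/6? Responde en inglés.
We must differentiate our position equation x(t) = 4 - 7·cos(3·t) 1 time. Differentiating position, we get velocity: v(t) = 21·sin(3·t). Using v(t) = 21·sin(3·t) and substituting t = pi/6, we find v = 21.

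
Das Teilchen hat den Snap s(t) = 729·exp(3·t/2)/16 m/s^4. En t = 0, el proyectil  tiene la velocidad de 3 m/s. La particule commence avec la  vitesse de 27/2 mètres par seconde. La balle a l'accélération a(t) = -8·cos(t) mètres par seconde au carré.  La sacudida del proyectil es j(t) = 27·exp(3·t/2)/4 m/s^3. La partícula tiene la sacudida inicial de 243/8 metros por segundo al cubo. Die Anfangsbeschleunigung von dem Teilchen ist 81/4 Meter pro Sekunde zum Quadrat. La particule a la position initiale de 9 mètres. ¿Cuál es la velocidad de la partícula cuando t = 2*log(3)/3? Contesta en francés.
Nous devons intégrer notre équation du snap s(t) = 729·exp(3·t/2)/16 3 fois. L'intégrale du snap est le jerk. En utilisant j(0) = 243/8, nous obtenons j(t) = 243·exp(3·t/2)/8. En intégrant le jerk et en utilisant la condition initiale a(0) = 81/4, nous obtenons a(t) = 81·exp(3·t/2)/4. En intégrant l'accélération et en utilisant la condition initiale v(0) = 27/2, nous obtenons v(t) = 27·exp(3·t/2)/2. En utilisant v(t) = 27·exp(3·t/2)/2 et en substituant t = 2*log(3)/3, nous trouvons v = 81/2.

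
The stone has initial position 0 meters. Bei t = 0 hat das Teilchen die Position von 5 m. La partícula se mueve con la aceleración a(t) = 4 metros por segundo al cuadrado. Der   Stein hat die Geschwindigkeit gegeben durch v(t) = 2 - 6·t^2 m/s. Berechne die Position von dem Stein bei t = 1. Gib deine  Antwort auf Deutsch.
Um dies zu lösen, müssen wir 1 Integral unserer Gleichung für die Geschwindigkeit v(t) = 2 - 6·t^2 finden. Durch Integration von der Geschwindigkeit und Verwendung der Anfangsbedingung x(0) = 0, erhalten wir x(t) = -2·t^3 + 2·t. Aus der Gleichung für die Position x(t) = -2·t^3 + 2·t, setzen wir t = 1 ein und erhalten x = 0.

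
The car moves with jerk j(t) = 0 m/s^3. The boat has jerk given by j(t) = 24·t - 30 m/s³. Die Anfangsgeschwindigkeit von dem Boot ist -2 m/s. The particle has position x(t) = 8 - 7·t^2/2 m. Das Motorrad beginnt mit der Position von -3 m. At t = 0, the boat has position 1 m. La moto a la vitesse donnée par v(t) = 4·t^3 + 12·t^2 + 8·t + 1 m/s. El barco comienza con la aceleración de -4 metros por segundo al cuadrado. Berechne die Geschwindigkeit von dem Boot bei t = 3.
Wir müssen unsere Gleichung für den Ruck j(t) = 24·t - 30 2-mal integrieren. Das Integral von dem Ruck, mit a(0) = -4, ergibt die Beschleunigung: a(t) = 12·t^2 - 30·t - 4. Mit ∫a(t)dt und Anwendung von v(0) = -2, finden wir v(t) = 4·t^3 - 15·t^2 - 4·t - 2. Aus der Gleichung für die Geschwindigkeit v(t) = 4·t^3 - 15·t^2 - 4·t - 2, setzen wir t = 3 ein und erhalten v = -41.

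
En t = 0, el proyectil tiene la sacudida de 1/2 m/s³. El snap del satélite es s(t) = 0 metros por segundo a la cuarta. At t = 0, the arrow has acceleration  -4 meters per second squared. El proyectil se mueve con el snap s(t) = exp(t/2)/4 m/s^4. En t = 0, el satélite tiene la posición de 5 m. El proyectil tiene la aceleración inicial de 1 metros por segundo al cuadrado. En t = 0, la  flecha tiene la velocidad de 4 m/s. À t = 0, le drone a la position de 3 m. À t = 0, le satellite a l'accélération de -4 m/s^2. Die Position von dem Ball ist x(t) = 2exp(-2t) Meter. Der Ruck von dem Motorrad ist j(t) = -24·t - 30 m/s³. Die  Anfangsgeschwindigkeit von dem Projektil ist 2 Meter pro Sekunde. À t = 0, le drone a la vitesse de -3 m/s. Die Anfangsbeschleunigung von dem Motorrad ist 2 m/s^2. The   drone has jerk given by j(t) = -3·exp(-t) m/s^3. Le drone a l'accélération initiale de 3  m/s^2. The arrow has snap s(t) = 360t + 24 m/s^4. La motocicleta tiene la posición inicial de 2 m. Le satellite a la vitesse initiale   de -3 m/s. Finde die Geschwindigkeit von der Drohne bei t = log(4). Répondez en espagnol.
Para resolver esto, necesitamos tomar 2 antiderivadas de nuestra ecuación de la sacudida j(t) = -3·exp(-t). Integrando la sacudida y usando la condición inicial a(0) = 3, obtenemos a(t) = 3·exp(-t). La antiderivada de la aceleración, con v(0) = -3, da la velocidad: v(t) = -3·exp(-t). Usando v(t) = -3·exp(-t) y sustituyendo t = log(4), encontramos v = -3/4.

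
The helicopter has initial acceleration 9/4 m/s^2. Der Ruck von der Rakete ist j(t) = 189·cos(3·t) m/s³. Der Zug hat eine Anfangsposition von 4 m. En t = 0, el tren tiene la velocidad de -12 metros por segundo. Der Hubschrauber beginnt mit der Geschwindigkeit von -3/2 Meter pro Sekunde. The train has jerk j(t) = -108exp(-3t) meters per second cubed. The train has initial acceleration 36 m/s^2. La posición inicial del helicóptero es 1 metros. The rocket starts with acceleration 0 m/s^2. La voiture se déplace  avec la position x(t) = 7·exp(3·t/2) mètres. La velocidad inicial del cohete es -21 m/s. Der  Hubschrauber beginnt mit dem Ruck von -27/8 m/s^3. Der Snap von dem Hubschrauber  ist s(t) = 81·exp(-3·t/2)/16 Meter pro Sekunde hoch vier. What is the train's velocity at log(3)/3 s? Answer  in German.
Ausgehend von dem Ruck j(t) = -108·exp(-3·t), nehmen wir 2 Stammfunktionen. Das Integral von dem Ruck, mit a(0) = 36, ergibt die Beschleunigung: a(t) = 36·exp(-3·t). Die Stammfunktion von der Beschleunigung, mit v(0) = -12, ergibt die Geschwindigkeit: v(t) = -12·exp(-3·t). Mit v(t) = -12·exp(-3·t) und Einsetzen von t = log(3)/3, finden wir v = -4.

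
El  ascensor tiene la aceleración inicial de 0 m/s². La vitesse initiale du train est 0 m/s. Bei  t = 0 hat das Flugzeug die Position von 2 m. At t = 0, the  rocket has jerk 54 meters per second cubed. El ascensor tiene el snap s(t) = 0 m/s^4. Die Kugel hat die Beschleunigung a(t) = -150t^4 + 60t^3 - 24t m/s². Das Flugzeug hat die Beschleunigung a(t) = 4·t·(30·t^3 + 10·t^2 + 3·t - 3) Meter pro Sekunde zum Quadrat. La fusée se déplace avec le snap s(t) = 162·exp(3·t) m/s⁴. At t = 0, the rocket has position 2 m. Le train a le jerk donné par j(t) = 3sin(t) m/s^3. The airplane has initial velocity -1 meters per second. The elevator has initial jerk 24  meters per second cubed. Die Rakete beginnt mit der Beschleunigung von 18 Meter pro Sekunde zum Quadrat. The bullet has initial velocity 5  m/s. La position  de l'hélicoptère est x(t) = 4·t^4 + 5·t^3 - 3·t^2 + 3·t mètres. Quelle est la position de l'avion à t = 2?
Nous devons trouver la primitive de notre équation de l'accélération a(t) = 4·t·(30·t^3 + 10·t^2 + 3·t - 3) 2 fois. L'intégrale de l'accélération, avec v(0) = -1, donne la vitesse: v(t) = 24·t^5 + 10·t^4 + 4·t^3 - 6·t^2 - 1. En intégrant la vitesse et en utilisant la condition initiale x(0) = 2, nous obtenons x(t) = 4·t^6 + 2·t^5 + t^4 - 2·t^3 - t + 2. De l'équation de la position x(t) = 4·t^6 + 2·t^5 + t^4 - 2·t^3 - t + 2, nous substituons t = 2 pour obtenir x = 320.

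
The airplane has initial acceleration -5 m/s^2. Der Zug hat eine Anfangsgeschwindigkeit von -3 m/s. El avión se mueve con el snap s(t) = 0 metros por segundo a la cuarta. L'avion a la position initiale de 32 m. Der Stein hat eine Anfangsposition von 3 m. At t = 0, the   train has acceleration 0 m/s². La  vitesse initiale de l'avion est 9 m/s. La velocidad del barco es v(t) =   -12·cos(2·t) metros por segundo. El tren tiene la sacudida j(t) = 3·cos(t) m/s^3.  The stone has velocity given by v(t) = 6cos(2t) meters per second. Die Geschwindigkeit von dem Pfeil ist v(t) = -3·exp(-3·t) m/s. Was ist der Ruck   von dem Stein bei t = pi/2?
Um dies zu lösen, müssen wir 2 Ableitungen unserer Gleichung für die Geschwindigkeit v(t) = 6·cos(2·t) nehmen. Die Ableitung von der Geschwindigkeit ergibt die Beschleunigung: a(t) = -12·sin(2·t). Durch Ableiten von der Beschleunigung erhalten wir den Ruck: j(t) = -24·cos(2·t). Mit j(t) = -24·cos(2·t) und Einsetzen von t = pi/2, finden wir j = 24.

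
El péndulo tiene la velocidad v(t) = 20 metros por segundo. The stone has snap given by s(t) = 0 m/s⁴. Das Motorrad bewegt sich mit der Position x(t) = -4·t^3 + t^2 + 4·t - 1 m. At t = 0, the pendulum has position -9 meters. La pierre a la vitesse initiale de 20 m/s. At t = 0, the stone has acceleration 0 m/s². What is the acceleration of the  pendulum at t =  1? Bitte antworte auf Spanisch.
Partiendo de la velocidad v(t) = 20, tomamos 1 derivada. La derivada de la velocidad da la aceleración: a(t) = 0. Usando a(t) = 0 y sustituyendo t = 1, encontramos a = 0.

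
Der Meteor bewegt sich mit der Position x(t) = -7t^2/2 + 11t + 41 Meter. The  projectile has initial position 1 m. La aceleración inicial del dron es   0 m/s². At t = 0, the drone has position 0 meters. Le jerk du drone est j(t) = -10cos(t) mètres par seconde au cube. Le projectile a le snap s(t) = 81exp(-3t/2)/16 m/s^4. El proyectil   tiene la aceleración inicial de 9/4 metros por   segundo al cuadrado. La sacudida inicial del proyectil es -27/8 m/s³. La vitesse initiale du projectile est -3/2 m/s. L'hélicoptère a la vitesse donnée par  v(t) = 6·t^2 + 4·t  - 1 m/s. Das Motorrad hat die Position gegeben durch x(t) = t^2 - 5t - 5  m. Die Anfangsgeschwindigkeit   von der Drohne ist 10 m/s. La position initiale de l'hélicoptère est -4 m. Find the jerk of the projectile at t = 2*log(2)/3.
To find the answer, we compute 1 antiderivative of s(t) = 81·exp(-3·t/2)/16. Finding the integral of s(t) and using j(0) = -27/8: j(t) = -27·exp(-3·t/2)/8. From the given jerk equation j(t) = -27·exp(-3·t/2)/8, we substitute t = 2*log(2)/3 to get j = -27/16.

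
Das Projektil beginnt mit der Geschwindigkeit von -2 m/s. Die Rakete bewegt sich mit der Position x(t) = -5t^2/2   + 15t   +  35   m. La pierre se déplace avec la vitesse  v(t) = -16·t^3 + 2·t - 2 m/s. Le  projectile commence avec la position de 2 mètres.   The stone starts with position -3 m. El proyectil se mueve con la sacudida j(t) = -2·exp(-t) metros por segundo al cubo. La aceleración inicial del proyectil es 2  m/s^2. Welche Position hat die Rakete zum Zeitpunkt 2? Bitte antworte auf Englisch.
From the given position equation x(t) = -5·t^2/2 + 15·t + 35, we substitute t = 2 to get x = 55.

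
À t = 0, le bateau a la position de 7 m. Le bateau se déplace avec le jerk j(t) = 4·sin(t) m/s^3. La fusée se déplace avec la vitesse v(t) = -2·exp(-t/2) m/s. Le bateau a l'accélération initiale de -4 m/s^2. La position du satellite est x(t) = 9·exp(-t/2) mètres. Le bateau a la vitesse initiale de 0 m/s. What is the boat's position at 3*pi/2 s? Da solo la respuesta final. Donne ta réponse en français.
La position à t = 3*pi/2 est x = 3.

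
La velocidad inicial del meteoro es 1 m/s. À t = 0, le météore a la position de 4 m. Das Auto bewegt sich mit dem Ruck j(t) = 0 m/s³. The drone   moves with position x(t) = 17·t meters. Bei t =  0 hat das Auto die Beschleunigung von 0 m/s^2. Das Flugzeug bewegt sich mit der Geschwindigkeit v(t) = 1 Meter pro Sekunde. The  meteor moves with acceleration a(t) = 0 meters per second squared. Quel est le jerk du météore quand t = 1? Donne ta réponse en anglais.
Starting from acceleration a(t) = 0, we take 1 derivative. Differentiating acceleration, we get jerk: j(t) = 0. We have jerk j(t) = 0. Substituting t = 1: j(1) = 0.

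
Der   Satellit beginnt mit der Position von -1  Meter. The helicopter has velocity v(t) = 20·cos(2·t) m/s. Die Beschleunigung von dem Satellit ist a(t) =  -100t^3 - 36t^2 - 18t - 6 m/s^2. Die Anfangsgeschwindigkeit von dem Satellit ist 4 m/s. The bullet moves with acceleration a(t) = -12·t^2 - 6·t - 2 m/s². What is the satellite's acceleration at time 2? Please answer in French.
Nous avons l'accélération a(t) = -100·t^3 - 36·t^2 - 18·t - 6. En substituant t = 2: a(2) = -986.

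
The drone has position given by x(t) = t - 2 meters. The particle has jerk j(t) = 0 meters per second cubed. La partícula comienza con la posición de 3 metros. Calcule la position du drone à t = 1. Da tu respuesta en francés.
En utilisant x(t) = t - 2 et en substituant t = 1, nous trouvons x = -1.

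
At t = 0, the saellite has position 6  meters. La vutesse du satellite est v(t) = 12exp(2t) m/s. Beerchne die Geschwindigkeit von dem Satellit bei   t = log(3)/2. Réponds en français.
Nous avons la vitesse v(t) = 12·exp(2·t). En substituant t = log(3)/2: v(log(3)/2) = 36.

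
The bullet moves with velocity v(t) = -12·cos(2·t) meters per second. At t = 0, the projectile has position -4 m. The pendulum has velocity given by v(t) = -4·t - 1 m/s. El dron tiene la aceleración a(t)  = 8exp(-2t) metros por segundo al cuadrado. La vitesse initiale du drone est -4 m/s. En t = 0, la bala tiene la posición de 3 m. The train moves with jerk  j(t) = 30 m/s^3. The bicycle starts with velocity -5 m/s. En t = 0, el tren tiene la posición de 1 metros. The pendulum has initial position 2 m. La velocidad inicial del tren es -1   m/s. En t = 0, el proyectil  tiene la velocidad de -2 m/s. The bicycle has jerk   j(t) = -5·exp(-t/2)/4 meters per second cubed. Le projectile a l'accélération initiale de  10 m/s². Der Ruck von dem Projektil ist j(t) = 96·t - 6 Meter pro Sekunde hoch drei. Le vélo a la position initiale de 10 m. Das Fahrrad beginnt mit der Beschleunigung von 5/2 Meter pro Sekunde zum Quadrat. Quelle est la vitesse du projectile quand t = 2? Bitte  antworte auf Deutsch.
Wir müssen die Stammfunktion unserer Gleichung für den Ruck j(t) = 96·t - 6 2-mal finden. Die Stammfunktion von dem Ruck ist die Beschleunigung. Mit a(0) = 10 erhalten wir a(t) = 48·t^2 - 6·t + 10. Durch Integration von der Beschleunigung und Verwendung der Anfangsbedingung v(0) = -2, erhalten wir v(t) = 16·t^3 - 3·t^2 + 10·t - 2. Aus der Gleichung für die Geschwindigkeit v(t) = 16·t^3 - 3·t^2 + 10·t - 2, setzen wir t = 2 ein und erhalten v = 134.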